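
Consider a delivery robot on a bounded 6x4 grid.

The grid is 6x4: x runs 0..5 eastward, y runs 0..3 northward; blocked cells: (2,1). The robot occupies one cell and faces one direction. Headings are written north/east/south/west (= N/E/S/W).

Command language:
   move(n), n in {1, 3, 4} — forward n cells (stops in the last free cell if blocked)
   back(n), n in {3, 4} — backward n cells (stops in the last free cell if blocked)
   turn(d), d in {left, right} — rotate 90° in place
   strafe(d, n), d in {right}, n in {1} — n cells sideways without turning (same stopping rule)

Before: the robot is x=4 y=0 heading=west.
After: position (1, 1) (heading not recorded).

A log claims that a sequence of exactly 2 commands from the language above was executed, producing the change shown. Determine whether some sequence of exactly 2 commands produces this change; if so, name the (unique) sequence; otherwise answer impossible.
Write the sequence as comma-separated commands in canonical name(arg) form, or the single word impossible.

key: running strafe(right, 1) before move(3) would end elsewhere — order is forced
from: x=4 y=0 heading=west
[1] after move(3): x=1 y=0 heading=west
[2] after strafe(right, 1): x=1 y=1 heading=west
all 64 alternatives checked — unique.

move(3), strafe(right, 1)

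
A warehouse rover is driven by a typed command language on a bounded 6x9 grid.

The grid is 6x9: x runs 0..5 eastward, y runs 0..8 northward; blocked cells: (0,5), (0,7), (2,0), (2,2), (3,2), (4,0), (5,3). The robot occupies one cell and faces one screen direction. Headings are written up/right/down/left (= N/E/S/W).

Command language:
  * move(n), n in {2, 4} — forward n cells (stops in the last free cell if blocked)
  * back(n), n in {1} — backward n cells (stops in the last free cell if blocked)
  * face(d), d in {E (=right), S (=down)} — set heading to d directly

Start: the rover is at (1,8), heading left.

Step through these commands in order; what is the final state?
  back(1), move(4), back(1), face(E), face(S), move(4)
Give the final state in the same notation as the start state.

begin: at (1,8), heading left
step 1 (back(1)): at (2,8), heading left
step 2 (move(4)): at (0,8), heading left
step 3 (back(1)): at (1,8), heading left
step 4 (face(E)): at (1,8), heading right
step 5 (face(S)): at (1,8), heading down
step 6 (move(4)): at (1,4), heading down

at (1,4), heading down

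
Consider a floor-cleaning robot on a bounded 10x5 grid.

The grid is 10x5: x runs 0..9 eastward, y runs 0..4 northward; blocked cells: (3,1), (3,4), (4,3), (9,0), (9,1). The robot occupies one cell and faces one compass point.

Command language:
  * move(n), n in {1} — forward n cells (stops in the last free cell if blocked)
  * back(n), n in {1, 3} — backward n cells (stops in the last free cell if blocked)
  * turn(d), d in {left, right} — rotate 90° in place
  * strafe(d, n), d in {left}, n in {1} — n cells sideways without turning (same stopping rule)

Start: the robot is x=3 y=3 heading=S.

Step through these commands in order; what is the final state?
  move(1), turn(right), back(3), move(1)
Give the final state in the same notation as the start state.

x=5 y=2 heading=W

start: x=3 y=3 heading=S
1. move(1) → x=3 y=2 heading=S
2. turn(right) → x=3 y=2 heading=W
3. back(3) → x=6 y=2 heading=W
4. move(1) → x=5 y=2 heading=W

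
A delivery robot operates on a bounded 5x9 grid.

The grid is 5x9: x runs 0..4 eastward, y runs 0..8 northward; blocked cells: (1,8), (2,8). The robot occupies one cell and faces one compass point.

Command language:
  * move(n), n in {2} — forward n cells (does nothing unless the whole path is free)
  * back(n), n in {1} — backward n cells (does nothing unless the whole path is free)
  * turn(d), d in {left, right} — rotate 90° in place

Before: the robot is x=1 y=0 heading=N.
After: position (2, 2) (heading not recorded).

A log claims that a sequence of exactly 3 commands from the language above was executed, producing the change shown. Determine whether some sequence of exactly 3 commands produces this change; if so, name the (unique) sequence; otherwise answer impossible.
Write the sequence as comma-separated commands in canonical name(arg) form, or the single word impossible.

key: order matters: swapping move(2) and back(1) lands elsewhere
start: x=1 y=0 heading=N
t=1 move(2) ⇒ x=1 y=2 heading=N
t=2 turn(left) ⇒ x=1 y=2 heading=W
t=3 back(1) ⇒ x=2 y=2 heading=W
no other 3-command option fits: unique.

move(2), turn(left), back(1)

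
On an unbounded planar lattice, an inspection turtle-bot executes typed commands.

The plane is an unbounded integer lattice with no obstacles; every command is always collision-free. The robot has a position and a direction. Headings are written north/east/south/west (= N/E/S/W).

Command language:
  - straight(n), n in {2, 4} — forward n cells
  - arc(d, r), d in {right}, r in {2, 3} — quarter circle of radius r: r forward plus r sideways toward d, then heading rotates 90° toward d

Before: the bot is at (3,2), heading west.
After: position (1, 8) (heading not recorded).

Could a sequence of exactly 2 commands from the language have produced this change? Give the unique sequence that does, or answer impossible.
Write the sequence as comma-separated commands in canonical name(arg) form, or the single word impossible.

key: order matters: swapping arc(right, 2) and straight(4) lands elsewhere
initial: at (3,2), heading west
1. arc(right, 2) → at (1,4), heading north
2. straight(4) → at (1,8), heading north
no other 2-command option fits: unique.

arc(right, 2), straight(4)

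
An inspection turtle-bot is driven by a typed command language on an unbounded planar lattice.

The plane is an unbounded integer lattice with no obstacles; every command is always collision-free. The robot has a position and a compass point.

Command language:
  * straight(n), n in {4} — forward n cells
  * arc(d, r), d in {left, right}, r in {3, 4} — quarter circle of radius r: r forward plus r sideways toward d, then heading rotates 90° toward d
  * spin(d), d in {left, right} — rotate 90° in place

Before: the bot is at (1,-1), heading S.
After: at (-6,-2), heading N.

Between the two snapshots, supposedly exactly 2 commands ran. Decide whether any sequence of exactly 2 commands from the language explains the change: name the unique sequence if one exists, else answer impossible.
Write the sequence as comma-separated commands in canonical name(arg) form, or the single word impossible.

key: cell and facing (now N) both changed — the 2 commands mix motion and turning
initial: at (1,-1), heading S
1. arc(right, 4) → at (-3,-5), heading W
2. arc(right, 3) → at (-6,-2), heading N
all 49 alternatives checked — unique.

arc(right, 4), arc(right, 3)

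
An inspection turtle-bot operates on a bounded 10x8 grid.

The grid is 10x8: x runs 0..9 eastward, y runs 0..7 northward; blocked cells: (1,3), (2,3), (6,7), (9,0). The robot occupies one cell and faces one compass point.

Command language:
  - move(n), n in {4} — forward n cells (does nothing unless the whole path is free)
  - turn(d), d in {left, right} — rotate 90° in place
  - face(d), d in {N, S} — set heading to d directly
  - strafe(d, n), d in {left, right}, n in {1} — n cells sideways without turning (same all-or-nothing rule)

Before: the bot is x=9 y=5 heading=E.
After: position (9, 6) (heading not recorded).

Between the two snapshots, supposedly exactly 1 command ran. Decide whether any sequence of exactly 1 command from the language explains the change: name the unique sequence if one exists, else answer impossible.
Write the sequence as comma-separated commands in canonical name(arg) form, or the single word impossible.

strafe(left, 1)

start: x=9 y=5 heading=E
step 1 (strafe(left, 1)): x=9 y=6 heading=E
no rival 1-sequence matches.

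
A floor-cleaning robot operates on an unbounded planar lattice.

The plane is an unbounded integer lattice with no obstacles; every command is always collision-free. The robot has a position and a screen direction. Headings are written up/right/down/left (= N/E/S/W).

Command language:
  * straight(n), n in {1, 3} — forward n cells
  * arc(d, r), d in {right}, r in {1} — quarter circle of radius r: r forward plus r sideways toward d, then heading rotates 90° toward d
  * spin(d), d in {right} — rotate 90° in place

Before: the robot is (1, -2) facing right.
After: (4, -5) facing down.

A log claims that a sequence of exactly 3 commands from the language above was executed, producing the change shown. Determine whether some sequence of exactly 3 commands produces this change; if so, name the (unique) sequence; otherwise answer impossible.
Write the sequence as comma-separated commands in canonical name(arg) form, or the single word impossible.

straight(3), spin(right), straight(3)

key: position moved to (4,-5) AND the heading swung to S — translation plus rotation needed
from: (1, -2) facing right
[1] after straight(3): (4, -2) facing right
[2] after spin(right): (4, -2) facing down
[3] after straight(3): (4, -5) facing down
all 64 alternatives checked — unique.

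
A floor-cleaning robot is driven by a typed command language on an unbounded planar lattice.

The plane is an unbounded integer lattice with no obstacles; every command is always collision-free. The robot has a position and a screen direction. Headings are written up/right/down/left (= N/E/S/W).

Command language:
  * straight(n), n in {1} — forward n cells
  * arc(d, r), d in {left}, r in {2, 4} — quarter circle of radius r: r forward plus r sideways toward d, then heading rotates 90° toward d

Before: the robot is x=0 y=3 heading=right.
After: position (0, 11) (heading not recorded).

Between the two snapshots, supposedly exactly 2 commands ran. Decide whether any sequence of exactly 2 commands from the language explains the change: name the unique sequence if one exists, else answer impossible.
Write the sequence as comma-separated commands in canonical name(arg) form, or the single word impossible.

arc(left, 4), arc(left, 4)

start: x=0 y=3 heading=right
t=1 arc(left, 4) ⇒ x=4 y=7 heading=up
t=2 arc(left, 4) ⇒ x=0 y=11 heading=left
all 9 alternatives checked — unique.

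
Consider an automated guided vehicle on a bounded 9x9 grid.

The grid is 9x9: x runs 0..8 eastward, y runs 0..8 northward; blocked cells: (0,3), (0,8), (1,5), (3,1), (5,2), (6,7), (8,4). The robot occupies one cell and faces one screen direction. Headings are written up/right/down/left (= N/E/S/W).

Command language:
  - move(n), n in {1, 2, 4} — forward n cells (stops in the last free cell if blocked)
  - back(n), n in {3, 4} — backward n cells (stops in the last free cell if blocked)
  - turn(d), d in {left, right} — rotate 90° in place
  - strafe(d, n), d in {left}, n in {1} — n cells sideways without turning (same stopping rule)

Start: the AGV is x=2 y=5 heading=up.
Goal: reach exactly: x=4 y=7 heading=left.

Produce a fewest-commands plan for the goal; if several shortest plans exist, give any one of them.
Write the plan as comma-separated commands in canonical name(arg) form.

begin: x=2 y=5 heading=up
1. move(2) → x=2 y=7 heading=up
2. strafe(left, 1) → x=1 y=7 heading=up
3. turn(left) → x=1 y=7 heading=left
4. back(3) → x=4 y=7 heading=left
no 3-step plan works, so 4 is optimal.

move(2), strafe(left, 1), turn(left), back(3)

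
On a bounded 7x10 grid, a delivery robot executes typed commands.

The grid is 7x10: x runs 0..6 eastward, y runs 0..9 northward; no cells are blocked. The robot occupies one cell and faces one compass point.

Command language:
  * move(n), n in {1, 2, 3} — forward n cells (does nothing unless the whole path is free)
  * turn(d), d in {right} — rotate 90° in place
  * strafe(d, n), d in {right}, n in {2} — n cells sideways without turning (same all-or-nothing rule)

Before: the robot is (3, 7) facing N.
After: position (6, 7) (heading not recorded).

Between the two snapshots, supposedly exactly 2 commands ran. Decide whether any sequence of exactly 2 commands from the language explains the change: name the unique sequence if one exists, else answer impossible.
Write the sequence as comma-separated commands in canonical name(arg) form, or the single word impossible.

key: running move(3) before turn(right) would end elsewhere — order is forced
initial: (3, 7) facing N
1. turn(right) → (3, 7) facing E
2. move(3) → (6, 7) facing E
no rival 2-sequence matches.

turn(right), move(3)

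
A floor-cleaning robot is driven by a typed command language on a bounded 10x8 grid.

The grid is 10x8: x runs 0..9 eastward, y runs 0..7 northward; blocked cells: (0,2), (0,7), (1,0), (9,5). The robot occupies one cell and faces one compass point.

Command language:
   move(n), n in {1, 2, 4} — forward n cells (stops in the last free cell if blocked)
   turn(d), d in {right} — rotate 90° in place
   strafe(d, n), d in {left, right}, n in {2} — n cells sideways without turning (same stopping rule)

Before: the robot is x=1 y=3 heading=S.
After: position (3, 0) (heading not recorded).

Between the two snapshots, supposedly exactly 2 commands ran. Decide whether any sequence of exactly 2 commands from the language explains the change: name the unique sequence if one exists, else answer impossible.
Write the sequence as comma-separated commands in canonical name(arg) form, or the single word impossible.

key: running move(4) before strafe(left, 2) would end elsewhere — order is forced
t0: x=1 y=3 heading=S
t=1 strafe(left, 2) ⇒ x=3 y=3 heading=S
t=2 move(4) ⇒ x=3 y=0 heading=S
all 36 alternatives checked — unique.

strafe(left, 2), move(4)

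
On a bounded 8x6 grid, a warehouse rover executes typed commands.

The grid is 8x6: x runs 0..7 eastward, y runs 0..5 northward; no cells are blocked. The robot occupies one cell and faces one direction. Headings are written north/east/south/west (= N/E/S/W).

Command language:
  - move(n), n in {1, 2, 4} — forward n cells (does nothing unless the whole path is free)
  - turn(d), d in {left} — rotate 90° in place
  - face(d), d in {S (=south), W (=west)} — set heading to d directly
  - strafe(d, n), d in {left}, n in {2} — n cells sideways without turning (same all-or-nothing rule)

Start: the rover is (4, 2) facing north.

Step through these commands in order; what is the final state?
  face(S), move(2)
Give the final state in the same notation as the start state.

start: (4, 2) facing north
[1] after face(S): (4, 2) facing south
[2] after move(2): (4, 0) facing south

(4, 0) facing south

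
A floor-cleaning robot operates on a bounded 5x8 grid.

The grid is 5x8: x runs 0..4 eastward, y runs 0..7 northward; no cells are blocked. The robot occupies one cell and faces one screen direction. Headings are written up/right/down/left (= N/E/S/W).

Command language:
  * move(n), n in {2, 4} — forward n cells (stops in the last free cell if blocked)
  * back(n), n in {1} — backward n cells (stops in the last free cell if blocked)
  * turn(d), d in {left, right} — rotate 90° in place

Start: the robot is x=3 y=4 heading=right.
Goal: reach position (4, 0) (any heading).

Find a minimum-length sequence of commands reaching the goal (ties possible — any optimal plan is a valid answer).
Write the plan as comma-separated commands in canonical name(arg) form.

from: x=3 y=4 heading=right
step 1 (move(2)): x=4 y=4 heading=right
step 2 (turn(right)): x=4 y=4 heading=down
step 3 (move(4)): x=4 y=0 heading=down
no 2-step plan works, so 3 is optimal.

move(2), turn(right), move(4)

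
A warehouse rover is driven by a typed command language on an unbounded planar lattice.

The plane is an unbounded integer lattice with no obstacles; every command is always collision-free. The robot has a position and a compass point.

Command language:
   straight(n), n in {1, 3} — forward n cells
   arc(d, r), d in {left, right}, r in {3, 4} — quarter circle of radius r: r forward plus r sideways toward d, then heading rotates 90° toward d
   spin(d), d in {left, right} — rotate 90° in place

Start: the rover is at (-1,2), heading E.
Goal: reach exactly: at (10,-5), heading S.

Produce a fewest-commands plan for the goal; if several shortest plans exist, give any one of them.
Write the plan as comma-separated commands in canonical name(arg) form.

initial: at (-1,2), heading E
t=1 spin(right) ⇒ at (-1,2), heading S
t=2 arc(left, 4) ⇒ at (3,-2), heading E
t=3 straight(1) ⇒ at (4,-2), heading E
t=4 straight(3) ⇒ at (7,-2), heading E
t=5 arc(right, 3) ⇒ at (10,-5), heading S
no 4-step plan works, so 5 is optimal.

spin(right), arc(left, 4), straight(1), straight(3), arc(right, 3)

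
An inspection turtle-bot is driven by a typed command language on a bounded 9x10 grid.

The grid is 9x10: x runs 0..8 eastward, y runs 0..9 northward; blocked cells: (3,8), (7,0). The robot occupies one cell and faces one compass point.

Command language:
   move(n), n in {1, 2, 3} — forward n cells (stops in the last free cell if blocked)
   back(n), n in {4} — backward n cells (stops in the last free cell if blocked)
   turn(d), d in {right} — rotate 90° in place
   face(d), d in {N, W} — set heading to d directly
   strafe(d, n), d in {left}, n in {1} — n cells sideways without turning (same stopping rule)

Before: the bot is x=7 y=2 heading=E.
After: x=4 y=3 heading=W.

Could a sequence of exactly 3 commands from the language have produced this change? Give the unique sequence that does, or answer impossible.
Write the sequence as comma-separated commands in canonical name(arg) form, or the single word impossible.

strafe(left, 1), face(W), move(3)

key: order matters: swapping strafe(left, 1) and move(3) lands elsewhere
t0: x=7 y=2 heading=E
1. strafe(left, 1) → x=7 y=3 heading=E
2. face(W) → x=7 y=3 heading=W
3. move(3) → x=4 y=3 heading=W
uniquely the one of 512 3-step routes that fits.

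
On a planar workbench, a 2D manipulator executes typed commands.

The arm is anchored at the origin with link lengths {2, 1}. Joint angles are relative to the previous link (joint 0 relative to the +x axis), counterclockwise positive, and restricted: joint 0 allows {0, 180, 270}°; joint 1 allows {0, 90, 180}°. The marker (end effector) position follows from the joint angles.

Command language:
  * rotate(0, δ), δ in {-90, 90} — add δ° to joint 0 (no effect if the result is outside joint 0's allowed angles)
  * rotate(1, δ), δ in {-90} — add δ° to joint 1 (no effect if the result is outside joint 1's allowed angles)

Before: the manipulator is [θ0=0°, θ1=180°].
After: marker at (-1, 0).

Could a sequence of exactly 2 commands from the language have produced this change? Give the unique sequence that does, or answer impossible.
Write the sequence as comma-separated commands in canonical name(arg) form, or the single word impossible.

rotate(0, -90), rotate(0, -90)

from: [θ0=0°, θ1=180°]
step 1 (rotate(0, -90)): [θ0=270°, θ1=180°]
step 2 (rotate(0, -90)): [θ0=180°, θ1=180°]
no rival 2-sequence matches.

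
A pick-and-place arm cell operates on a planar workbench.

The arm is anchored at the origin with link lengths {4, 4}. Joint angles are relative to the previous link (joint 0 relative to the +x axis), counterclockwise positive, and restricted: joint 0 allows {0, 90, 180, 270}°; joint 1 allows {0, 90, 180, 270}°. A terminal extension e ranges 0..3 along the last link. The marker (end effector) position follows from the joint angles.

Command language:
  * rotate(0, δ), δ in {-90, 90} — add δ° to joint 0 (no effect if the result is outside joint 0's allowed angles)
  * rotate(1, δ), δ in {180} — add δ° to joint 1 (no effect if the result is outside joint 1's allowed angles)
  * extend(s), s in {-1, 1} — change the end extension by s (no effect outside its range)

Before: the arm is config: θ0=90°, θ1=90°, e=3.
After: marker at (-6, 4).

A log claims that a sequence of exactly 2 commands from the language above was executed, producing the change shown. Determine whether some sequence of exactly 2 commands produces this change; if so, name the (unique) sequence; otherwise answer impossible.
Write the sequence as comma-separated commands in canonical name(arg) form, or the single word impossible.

extend(1), extend(-1)

key: running extend(-1) before extend(1) would end elsewhere — order is forced
initial: config: θ0=90°, θ1=90°, e=3
step 1 (extend(1)): config: θ0=90°, θ1=90°, e=3
step 2 (extend(-1)): config: θ0=90°, θ1=90°, e=2
all 25 alternatives checked — unique.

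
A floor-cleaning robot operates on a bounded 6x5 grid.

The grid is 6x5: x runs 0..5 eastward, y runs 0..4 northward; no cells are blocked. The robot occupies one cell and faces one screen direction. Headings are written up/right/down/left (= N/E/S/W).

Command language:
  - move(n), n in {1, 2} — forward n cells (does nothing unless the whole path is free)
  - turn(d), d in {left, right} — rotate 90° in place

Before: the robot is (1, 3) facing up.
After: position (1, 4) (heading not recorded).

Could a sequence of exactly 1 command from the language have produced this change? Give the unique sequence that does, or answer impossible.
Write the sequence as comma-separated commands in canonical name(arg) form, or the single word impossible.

t0: (1, 3) facing up
[1] after move(1): (1, 4) facing up
uniquely the one of 4 1-step routes that fits.

move(1)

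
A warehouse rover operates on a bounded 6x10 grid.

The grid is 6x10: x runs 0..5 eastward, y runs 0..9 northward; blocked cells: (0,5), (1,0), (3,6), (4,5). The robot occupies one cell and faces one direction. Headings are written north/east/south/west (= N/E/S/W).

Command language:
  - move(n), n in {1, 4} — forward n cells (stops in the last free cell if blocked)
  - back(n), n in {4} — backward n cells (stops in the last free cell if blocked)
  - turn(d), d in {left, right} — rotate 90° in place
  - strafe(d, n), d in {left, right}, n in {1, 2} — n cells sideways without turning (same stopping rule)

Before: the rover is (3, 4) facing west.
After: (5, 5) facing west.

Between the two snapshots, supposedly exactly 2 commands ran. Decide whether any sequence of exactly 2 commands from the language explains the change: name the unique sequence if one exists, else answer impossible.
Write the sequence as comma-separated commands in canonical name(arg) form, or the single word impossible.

key: order matters: swapping back(4) and strafe(right, 1) lands elsewhere
begin: (3, 4) facing west
1. back(4) → (5, 4) facing west
2. strafe(right, 1) → (5, 5) facing west
no other 2-command option fits: unique.

back(4), strafe(right, 1)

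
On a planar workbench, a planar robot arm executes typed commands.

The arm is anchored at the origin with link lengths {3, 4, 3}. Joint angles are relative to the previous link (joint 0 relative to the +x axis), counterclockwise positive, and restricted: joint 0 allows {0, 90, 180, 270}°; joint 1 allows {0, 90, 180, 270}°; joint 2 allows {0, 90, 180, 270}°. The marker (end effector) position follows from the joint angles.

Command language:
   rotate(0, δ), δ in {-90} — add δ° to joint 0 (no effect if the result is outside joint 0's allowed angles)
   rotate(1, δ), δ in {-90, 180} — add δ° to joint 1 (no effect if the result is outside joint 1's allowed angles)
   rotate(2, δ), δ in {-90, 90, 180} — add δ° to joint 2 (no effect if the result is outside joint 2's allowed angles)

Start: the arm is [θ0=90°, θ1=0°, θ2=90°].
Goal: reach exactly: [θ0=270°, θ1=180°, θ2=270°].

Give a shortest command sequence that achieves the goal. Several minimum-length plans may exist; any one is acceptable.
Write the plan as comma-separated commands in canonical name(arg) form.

t0: [θ0=90°, θ1=0°, θ2=90°]
step 1 (rotate(2, 180)): [θ0=90°, θ1=0°, θ2=270°]
step 2 (rotate(0, -90)): [θ0=0°, θ1=0°, θ2=270°]
step 3 (rotate(0, -90)): [θ0=270°, θ1=0°, θ2=270°]
step 4 (rotate(1, 180)): [θ0=270°, θ1=180°, θ2=270°]
nothing shorter than 4 reaches the goal.

rotate(2, 180), rotate(0, -90), rotate(0, -90), rotate(1, 180)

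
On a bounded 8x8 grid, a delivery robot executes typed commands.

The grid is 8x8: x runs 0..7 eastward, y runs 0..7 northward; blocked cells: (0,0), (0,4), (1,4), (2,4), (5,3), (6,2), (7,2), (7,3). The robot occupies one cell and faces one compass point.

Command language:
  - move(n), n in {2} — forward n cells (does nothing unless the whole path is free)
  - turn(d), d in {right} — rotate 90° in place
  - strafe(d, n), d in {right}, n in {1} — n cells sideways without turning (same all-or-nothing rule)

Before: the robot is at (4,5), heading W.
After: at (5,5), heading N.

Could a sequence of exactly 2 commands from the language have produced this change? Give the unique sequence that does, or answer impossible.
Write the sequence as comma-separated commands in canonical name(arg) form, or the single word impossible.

key: order matters: swapping turn(right) and strafe(right, 1) lands elsewhere
start: at (4,5), heading W
step 1 (turn(right)): at (4,5), heading N
step 2 (strafe(right, 1)): at (5,5), heading N
uniquely the one of 9 2-step routes that fits.

turn(right), strafe(right, 1)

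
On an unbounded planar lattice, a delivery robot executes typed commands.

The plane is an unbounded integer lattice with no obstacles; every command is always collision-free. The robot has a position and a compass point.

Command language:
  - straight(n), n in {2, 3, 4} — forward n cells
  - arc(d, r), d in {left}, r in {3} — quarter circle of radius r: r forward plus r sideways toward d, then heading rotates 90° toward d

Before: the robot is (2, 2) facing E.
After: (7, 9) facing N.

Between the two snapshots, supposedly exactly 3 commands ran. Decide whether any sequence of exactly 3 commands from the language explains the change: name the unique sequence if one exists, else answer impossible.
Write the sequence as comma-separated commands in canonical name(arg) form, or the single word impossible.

straight(2), arc(left, 3), straight(4)

key: running straight(4) before straight(2) would end elsewhere — order is forced
initial: (2, 2) facing E
1. straight(2) → (4, 2) facing E
2. arc(left, 3) → (7, 5) facing N
3. straight(4) → (7, 9) facing N
no rival 3-sequence matches.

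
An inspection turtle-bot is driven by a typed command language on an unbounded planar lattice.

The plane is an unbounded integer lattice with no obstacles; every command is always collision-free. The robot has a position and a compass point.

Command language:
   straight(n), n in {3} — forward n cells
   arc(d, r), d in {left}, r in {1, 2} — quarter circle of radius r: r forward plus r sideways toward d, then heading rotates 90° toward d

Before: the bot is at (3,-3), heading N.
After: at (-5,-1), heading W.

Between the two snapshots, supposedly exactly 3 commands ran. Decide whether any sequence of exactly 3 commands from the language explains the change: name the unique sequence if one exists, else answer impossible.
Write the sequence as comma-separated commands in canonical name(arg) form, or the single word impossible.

arc(left, 2), straight(3), straight(3)

key: position moved to (-5,-1) AND the heading swung to W — translation plus rotation needed
begin: at (3,-3), heading N
t=1 arc(left, 2) ⇒ at (1,-1), heading W
t=2 straight(3) ⇒ at (-2,-1), heading W
t=3 straight(3) ⇒ at (-5,-1), heading W
no rival 3-sequence matches.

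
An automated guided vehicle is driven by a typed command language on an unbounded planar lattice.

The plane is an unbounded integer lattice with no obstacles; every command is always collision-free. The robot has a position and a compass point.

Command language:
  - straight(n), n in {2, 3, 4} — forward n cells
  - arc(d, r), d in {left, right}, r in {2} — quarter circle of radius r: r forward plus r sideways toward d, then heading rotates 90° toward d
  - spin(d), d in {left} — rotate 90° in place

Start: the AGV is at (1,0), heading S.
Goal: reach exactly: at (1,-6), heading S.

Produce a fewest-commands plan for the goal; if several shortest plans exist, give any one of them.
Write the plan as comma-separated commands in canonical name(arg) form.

from: at (1,0), heading S
t=1 straight(3) ⇒ at (1,-3), heading S
t=2 straight(3) ⇒ at (1,-6), heading S
minimal: 2 command(s), checked below 2.

straight(3), straight(3)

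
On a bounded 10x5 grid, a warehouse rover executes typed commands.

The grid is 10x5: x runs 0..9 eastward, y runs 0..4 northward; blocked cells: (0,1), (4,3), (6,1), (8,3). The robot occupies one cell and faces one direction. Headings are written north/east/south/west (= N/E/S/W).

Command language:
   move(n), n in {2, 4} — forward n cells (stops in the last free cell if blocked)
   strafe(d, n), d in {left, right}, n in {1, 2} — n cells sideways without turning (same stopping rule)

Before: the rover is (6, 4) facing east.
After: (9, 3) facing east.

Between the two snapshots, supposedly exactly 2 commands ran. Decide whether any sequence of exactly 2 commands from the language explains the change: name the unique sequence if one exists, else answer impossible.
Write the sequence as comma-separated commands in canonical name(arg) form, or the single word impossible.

move(4), strafe(right, 1)

key: move(4) runs into the grid edge before its full distance
initial: (6, 4) facing east
1. move(4) → (9, 4) facing east
2. strafe(right, 1) → (9, 3) facing east
uniquely the one of 36 2-step routes that fits.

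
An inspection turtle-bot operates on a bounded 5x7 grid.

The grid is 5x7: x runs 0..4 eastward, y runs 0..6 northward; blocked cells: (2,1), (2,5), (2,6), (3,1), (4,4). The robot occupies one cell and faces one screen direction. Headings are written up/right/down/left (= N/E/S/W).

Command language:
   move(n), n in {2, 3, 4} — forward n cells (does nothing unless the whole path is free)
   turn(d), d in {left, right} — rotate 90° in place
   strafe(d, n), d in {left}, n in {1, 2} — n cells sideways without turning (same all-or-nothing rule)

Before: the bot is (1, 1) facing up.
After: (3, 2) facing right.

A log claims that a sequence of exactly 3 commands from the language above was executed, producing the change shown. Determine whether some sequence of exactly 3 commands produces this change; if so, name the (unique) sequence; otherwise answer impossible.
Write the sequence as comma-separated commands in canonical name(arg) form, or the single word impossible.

key: running move(2) before turn(right) would end elsewhere — order is forced
from: (1, 1) facing up
step 1 (turn(right)): (1, 1) facing right
step 2 (strafe(left, 1)): (1, 2) facing right
step 3 (move(2)): (3, 2) facing right
uniquely the one of 343 3-step routes that fits.

turn(right), strafe(left, 1), move(2)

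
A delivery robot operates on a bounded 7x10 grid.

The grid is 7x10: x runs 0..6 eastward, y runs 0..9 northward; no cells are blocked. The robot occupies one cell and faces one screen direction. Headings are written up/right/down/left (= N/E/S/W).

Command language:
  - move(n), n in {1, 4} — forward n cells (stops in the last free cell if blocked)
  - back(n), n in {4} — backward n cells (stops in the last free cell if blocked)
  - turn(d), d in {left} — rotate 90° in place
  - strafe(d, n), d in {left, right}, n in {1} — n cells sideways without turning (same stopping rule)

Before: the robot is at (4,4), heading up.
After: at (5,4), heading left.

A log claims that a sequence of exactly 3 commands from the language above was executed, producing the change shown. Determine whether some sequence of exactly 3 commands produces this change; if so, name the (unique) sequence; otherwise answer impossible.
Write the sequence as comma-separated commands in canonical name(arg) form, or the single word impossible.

turn(left), back(4), move(1)

key: position moved to (5,4) AND the heading swung to W — translation plus rotation needed
start: at (4,4), heading up
t=1 turn(left) ⇒ at (4,4), heading left
t=2 back(4) ⇒ at (6,4), heading left
t=3 move(1) ⇒ at (5,4), heading left
no other 3-command option fits: unique.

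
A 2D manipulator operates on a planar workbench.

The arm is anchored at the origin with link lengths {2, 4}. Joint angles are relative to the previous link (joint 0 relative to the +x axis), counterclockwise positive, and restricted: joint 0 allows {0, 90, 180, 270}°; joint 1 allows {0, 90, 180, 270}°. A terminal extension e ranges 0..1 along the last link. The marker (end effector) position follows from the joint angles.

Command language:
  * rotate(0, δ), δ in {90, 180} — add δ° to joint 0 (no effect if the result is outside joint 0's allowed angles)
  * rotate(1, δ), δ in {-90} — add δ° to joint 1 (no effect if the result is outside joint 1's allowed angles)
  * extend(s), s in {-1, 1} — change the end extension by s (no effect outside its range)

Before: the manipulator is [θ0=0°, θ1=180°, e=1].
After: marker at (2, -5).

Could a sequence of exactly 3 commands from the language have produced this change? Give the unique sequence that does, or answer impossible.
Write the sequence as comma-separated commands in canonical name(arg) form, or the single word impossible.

start: [θ0=0°, θ1=180°, e=1]
step 1 (rotate(1, -90)): [θ0=0°, θ1=90°, e=1]
step 2 (rotate(1, -90)): [θ0=0°, θ1=0°, e=1]
step 3 (rotate(1, -90)): [θ0=0°, θ1=270°, e=1]
uniquely the one of 125 3-step routes that fits.

rotate(1, -90), rotate(1, -90), rotate(1, -90)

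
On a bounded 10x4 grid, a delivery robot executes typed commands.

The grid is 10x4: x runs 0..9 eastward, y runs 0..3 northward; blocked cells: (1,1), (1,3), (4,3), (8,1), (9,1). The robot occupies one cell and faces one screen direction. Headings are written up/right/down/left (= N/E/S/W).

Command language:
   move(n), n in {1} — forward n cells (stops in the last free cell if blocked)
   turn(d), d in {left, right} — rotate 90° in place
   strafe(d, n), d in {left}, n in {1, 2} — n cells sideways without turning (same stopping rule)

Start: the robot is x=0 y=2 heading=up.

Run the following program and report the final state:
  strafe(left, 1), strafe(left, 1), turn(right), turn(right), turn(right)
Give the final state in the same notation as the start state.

start: x=0 y=2 heading=up
1. strafe(left, 1) → x=0 y=2 heading=up
2. strafe(left, 1) → x=0 y=2 heading=up
3. turn(right) → x=0 y=2 heading=right
4. turn(right) → x=0 y=2 heading=down
5. turn(right) → x=0 y=2 heading=left

x=0 y=2 heading=left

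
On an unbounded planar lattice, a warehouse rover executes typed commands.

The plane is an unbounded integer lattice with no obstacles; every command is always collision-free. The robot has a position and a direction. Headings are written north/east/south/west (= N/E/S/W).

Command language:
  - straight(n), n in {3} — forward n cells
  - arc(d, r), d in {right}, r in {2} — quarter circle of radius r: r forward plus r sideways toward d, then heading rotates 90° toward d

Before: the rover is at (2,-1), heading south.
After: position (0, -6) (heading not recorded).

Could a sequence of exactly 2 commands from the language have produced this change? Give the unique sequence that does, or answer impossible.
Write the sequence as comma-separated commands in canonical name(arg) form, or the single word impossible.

straight(3), arc(right, 2)

key: running arc(right, 2) before straight(3) would end elsewhere — order is forced
start: at (2,-1), heading south
t=1 straight(3) ⇒ at (2,-4), heading south
t=2 arc(right, 2) ⇒ at (0,-6), heading west
uniquely the one of 4 2-step routes that fits.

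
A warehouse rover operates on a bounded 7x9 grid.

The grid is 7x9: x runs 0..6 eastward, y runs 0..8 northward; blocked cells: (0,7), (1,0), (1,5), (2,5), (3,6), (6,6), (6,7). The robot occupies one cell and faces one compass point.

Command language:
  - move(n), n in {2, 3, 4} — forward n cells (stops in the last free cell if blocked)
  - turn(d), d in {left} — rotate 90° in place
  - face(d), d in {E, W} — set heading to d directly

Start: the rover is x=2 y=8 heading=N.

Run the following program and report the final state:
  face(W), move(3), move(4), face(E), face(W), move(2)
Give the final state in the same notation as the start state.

x=0 y=8 heading=W

start: x=2 y=8 heading=N
[1] after face(W): x=2 y=8 heading=W
[2] after move(3): x=0 y=8 heading=W
[3] after move(4): x=0 y=8 heading=W
[4] after face(E): x=0 y=8 heading=E
[5] after face(W): x=0 y=8 heading=W
[6] after move(2): x=0 y=8 heading=W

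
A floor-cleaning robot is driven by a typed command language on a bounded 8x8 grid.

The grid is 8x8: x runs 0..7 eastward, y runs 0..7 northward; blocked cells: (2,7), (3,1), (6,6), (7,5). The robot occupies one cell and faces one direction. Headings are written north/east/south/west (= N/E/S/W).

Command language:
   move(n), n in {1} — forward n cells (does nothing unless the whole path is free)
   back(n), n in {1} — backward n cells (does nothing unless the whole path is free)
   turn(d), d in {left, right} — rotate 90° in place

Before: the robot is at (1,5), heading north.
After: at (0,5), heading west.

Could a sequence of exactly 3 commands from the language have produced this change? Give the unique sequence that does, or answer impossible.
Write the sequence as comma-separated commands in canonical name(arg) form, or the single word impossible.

key: cell and facing (now W) both changed — the 3 commands mix motion and turning
initial: at (1,5), heading north
[1] after turn(left): at (1,5), heading west
[2] after move(1): at (0,5), heading west
[3] after move(1): at (0,5), heading west
all 64 alternatives checked — unique.

turn(left), move(1), move(1)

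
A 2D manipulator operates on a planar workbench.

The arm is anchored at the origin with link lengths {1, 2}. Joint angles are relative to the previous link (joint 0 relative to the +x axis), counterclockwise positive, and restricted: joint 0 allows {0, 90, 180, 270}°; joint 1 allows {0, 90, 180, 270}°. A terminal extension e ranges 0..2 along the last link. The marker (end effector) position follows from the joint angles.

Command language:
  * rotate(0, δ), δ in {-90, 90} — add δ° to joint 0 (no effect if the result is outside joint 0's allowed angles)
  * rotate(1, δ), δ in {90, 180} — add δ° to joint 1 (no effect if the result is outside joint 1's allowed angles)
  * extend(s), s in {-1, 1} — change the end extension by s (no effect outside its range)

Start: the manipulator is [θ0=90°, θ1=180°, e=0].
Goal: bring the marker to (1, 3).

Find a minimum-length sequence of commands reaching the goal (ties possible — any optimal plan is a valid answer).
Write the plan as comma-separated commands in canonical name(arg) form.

t0: [θ0=90°, θ1=180°, e=0]
[1] after rotate(1, 90): [θ0=90°, θ1=270°, e=0]
[2] after extend(1): [θ0=90°, θ1=270°, e=1]
[3] after rotate(0, -90): [θ0=0°, θ1=270°, e=1]
[4] after rotate(1, 180): [θ0=0°, θ1=90°, e=1]
minimal: 4 command(s), checked below 4.

rotate(1, 90), extend(1), rotate(0, -90), rotate(1, 180)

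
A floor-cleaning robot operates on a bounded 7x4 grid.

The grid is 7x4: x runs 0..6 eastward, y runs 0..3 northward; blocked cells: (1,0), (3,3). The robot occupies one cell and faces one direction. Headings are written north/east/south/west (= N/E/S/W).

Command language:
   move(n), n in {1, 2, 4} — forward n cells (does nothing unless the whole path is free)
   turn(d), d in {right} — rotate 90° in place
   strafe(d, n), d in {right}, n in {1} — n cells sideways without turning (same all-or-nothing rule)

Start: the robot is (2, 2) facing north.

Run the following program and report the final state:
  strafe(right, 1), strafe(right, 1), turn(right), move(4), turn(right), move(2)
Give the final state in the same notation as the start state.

start: (2, 2) facing north
[1] after strafe(right, 1): (3, 2) facing north
[2] after strafe(right, 1): (4, 2) facing north
[3] after turn(right): (4, 2) facing east
[4] after move(4): (4, 2) facing east
[5] after turn(right): (4, 2) facing south
[6] after move(2): (4, 0) facing south

(4, 0) facing south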